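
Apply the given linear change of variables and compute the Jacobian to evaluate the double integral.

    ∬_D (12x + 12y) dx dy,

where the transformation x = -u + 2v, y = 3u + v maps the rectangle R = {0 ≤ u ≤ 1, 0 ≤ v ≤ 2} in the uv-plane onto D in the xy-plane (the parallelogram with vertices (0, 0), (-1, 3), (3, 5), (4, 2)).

Compute the Jacobian determinant of (x, y) with respect to (u, v):

    ∂(x,y)/∂(u,v) = | -1  2 | = (-1)(1) - (2)(3) = -7.
                   | 3  1 |

Its absolute value is |J| = 7 (the area scaling factor).

Substituting x = -u + 2v, y = 3u + v into the integrand,

    12x + 12y → 24u + 36v,

so the integral becomes

    ∬_R (24u + 36v) · |J| du dv = ∫_0^1 ∫_0^2 (168u + 252v) dv du.

Inner (v): 336u + 504.
Outer (u): 672.

Therefore ∬_D (12x + 12y) dx dy = 672.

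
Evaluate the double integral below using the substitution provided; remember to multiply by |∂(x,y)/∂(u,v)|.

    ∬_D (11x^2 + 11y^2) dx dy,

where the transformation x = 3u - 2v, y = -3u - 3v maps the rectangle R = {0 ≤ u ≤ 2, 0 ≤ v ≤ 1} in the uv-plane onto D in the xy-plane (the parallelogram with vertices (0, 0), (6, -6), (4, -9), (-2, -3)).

Compute the Jacobian determinant of (x, y) with respect to (u, v):

    ∂(x,y)/∂(u,v) = | 3  -2 | = (3)(-3) - (-2)(-3) = -15.
                   | -3  -3 |

Its absolute value is |J| = 15 (the area scaling factor).

Substituting x = 3u - 2v, y = -3u - 3v into the integrand,

    11x^2 + 11y^2 → 198u^2 + 66u v + 143v^2,

so the integral becomes

    ∬_R (198u^2 + 66u v + 143v^2) · |J| du dv = ∫_0^2 ∫_0^1 (2970u^2 + 990u v + 2145v^2) dv du.

Inner (v): 2970u^2 + 495u + 715.
Outer (u): 10340.

Therefore ∬_D (11x^2 + 11y^2) dx dy = 10340.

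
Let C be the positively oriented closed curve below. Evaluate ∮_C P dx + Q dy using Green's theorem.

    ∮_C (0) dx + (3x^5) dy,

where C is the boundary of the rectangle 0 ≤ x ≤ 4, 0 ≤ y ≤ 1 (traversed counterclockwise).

Green's theorem converts the closed line integral into a double integral over the enclosed region D:

    ∮_C P dx + Q dy = ∬_D (∂Q/∂x - ∂P/∂y) dA.

Here P = 0, Q = 3x^5, so

    ∂Q/∂x = 15x^4,    ∂P/∂y = 0,
    ∂Q/∂x - ∂P/∂y = 15x^4.

D is the region 0 ≤ x ≤ 4, 0 ≤ y ≤ 1. Evaluating the double integral:

    ∬_D (15x^4) dA = ∫_0^{4} ∫_0^{1} (15x^4) dy dx.

Inner (y from 0 to 1): 15x^4.
Outer (x from 0 to 4): 3072.

Therefore ∮_C P dx + Q dy = 3072.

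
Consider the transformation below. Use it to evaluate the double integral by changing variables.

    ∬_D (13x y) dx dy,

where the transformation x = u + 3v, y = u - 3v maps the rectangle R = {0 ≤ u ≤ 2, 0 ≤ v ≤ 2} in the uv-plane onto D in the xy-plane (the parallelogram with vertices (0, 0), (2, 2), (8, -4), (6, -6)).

Compute the Jacobian determinant of (x, y) with respect to (u, v):

    ∂(x,y)/∂(u,v) = | 1  3 | = (1)(-3) - (3)(1) = -6.
                   | 1  -3 |

Its absolute value is |J| = 6 (the area scaling factor).

Substituting x = u + 3v, y = u - 3v into the integrand,

    13x y → 13u^2 - 117v^2,

so the integral becomes

    ∬_R (13u^2 - 117v^2) · |J| du dv = ∫_0^2 ∫_0^2 (78u^2 - 702v^2) dv du.

Inner (v): 156u^2 - 1872.
Outer (u): -3328.

Therefore ∬_D (13x y) dx dy = -3328.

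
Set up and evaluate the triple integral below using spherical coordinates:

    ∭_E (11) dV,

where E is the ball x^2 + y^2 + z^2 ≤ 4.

In spherical coordinates, x = ρ sin(φ) cos(θ), y = ρ sin(φ) sin(θ), z = ρ cos(φ), and dV = ρ^2 sin(φ) dρ dφ dθ.

The integrand becomes 11, so

    ∭_E (11) dV = ∫_{0}^{2π} ∫_{0}^{π} ∫_{0}^{2} (11) · ρ^2 sin(φ) dρ dφ dθ.

Inner (ρ): 88sin(φ)/3.
Middle (φ): 176/3.
Outer (θ): 352π/3.

Therefore the triple integral equals 352π/3.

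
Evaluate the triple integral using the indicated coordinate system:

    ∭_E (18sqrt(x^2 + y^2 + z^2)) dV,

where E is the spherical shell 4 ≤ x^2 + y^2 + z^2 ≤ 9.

In spherical coordinates, x = ρ sin(φ) cos(θ), y = ρ sin(φ) sin(θ), z = ρ cos(φ), and dV = ρ^2 sin(φ) dρ dφ dθ.

The integrand becomes 18ρ, so

    ∭_E (18sqrt(x^2 + y^2 + z^2)) dV = ∫_{0}^{2π} ∫_{0}^{π} ∫_{2}^{3} (18ρ) · ρ^2 sin(φ) dρ dφ dθ.

Inner (ρ): 585sin(φ)/2.
Middle (φ): 585.
Outer (θ): 1170π.

Therefore the triple integral equals 1170π.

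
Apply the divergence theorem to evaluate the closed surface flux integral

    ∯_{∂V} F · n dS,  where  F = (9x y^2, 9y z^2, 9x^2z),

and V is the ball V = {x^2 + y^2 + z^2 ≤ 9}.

By the divergence theorem,

    ∯_{∂V} F · n dS = ∭_V (∇ · F) dV.

Compute the divergence:
    ∇ · F = ∂F_x/∂x + ∂F_y/∂y + ∂F_z/∂z = 9y^2 + 9z^2 + 9x^2 = 9x^2 + 9y^2 + 9z^2.

In spherical coordinates, x = ρ sin(φ) cos(θ), y = ρ sin(φ) sin(θ), z = ρ cos(φ), dV = ρ^2 sin(φ) dρ dφ dθ, with 0 ≤ ρ ≤ 3, 0 ≤ φ ≤ π, 0 ≤ θ ≤ 2π.

The integrand, after substitution and multiplying by the volume element, becomes (9ρ^2) · ρ^2 sin(φ), so

    ∭_V (∇·F) dV = ∫_0^{2π} ∫_0^{π} ∫_0^{3} (9ρ^2) · ρ^2 sin(φ) dρ dφ dθ.

Inner (ρ from 0 to 3): 2187sin(φ)/5.
Middle (φ from 0 to π): 4374/5.
Outer (θ from 0 to 2π): 8748π/5.

Therefore ∯_{∂V} F · n dS = 8748π/5.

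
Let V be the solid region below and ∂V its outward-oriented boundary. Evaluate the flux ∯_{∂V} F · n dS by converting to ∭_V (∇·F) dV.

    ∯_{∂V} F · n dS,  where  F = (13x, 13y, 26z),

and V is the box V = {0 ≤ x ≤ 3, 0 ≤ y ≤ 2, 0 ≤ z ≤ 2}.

By the divergence theorem,

    ∯_{∂V} F · n dS = ∭_V (∇ · F) dV.

Compute the divergence:
    ∇ · F = ∂F_x/∂x + ∂F_y/∂y + ∂F_z/∂z = 13 + 13 + 26 = 52.

V is a rectangular box, so dV = dx dy dz with 0 ≤ x ≤ 3, 0 ≤ y ≤ 2, 0 ≤ z ≤ 2.

Integrate (52) over V as an iterated integral:

    ∭_V (∇·F) dV = ∫_0^{3} ∫_0^{2} ∫_0^{2} (52) dz dy dx.

Inner (z from 0 to 2): 104.
Middle (y from 0 to 2): 208.
Outer (x from 0 to 3): 624.

Therefore ∯_{∂V} F · n dS = 624.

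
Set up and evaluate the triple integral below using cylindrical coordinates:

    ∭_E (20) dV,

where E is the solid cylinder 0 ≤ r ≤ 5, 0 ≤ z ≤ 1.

In cylindrical coordinates, x = r cos(θ), y = r sin(θ), z = z, and dV = r dr dθ dz.

The integrand becomes 20, so

    ∭_E (20) dV = ∫_{0}^{2π} ∫_{0}^{5} ∫_{0}^{1} (20) · r dz dr dθ.

Inner (z): 20r.
Middle (r from 0 to 5): 250.
Outer (θ): 500π.

Therefore the triple integral equals 500π.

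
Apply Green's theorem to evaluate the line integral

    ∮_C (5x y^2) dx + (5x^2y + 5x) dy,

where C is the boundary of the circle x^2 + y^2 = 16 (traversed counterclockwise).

Green's theorem converts the closed line integral into a double integral over the enclosed region D:

    ∮_C P dx + Q dy = ∬_D (∂Q/∂x - ∂P/∂y) dA.

Here P = 5x y^2, Q = 5x^2y + 5x, so

    ∂Q/∂x = 10x y + 5,    ∂P/∂y = 10x y,
    ∂Q/∂x - ∂P/∂y = 5.

D is the region x^2 + y^2 ≤ 16. Evaluating the double integral:

In polar coordinates (x = r cos θ, y = r sin θ, dA = r dr dθ) the integrand becomes 5, so

    ∬_D (5) dA = ∫_0^{2π} ∫_0^{4} (5) · r dr dθ.

Inner (r from 0 to 4): 40.
Outer (θ from 0 to 2π): 80π.

Therefore ∮_C P dx + Q dy = 80π.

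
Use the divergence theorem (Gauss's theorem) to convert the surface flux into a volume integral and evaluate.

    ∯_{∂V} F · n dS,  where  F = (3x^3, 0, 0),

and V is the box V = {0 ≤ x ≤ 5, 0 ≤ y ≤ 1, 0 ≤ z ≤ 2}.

By the divergence theorem,

    ∯_{∂V} F · n dS = ∭_V (∇ · F) dV.

Compute the divergence:
    ∇ · F = ∂F_x/∂x + ∂F_y/∂y + ∂F_z/∂z = 9x^2 + 0 + 0 = 9x^2.

V is a rectangular box, so dV = dx dy dz with 0 ≤ x ≤ 5, 0 ≤ y ≤ 1, 0 ≤ z ≤ 2.

Integrate (9x^2) over V as an iterated integral:

    ∭_V (∇·F) dV = ∫_0^{5} ∫_0^{1} ∫_0^{2} (9x^2) dz dy dx.

Inner (z from 0 to 2): 18x^2.
Middle (y from 0 to 1): 18x^2.
Outer (x from 0 to 5): 750.

Therefore ∯_{∂V} F · n dS = 750.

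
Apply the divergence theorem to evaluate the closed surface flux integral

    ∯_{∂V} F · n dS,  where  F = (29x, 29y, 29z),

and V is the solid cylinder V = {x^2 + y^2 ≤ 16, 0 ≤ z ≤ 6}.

By the divergence theorem,

    ∯_{∂V} F · n dS = ∭_V (∇ · F) dV.

Compute the divergence:
    ∇ · F = ∂F_x/∂x + ∂F_y/∂y + ∂F_z/∂z = 29 + 29 + 29 = 87.

In cylindrical coordinates, x = r cos(θ), y = r sin(θ), z = z, dV = r dr dθ dz, with 0 ≤ r ≤ 4, 0 ≤ θ ≤ 2π, 0 ≤ z ≤ 6.

The integrand, after substitution and multiplying by the volume element, becomes (87) · r, so

    ∭_V (∇·F) dV = ∫_0^{2π} ∫_0^{4} ∫_0^{6} (87) · r dz dr dθ.

Inner (z from 0 to 6): 522r.
Middle (r from 0 to 4): 4176.
Outer (θ from 0 to 2π): 8352π.

Therefore ∯_{∂V} F · n dS = 8352π.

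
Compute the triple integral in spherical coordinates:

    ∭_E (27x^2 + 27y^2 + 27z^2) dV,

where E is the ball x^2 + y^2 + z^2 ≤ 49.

In spherical coordinates, x = ρ sin(φ) cos(θ), y = ρ sin(φ) sin(θ), z = ρ cos(φ), and dV = ρ^2 sin(φ) dρ dφ dθ.

The integrand becomes 27ρ^2, so

    ∭_E (27x^2 + 27y^2 + 27z^2) dV = ∫_{0}^{2π} ∫_{0}^{π} ∫_{0}^{7} (27ρ^2) · ρ^2 sin(φ) dρ dφ dθ.

Inner (ρ): 453789sin(φ)/5.
Middle (φ): 907578/5.
Outer (θ): 1815156π/5.

Therefore the triple integral equals 1815156π/5.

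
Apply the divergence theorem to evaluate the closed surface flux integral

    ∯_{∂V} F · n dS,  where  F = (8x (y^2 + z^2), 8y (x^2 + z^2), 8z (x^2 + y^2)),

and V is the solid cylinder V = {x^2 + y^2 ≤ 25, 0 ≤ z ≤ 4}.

By the divergence theorem,

    ∯_{∂V} F · n dS = ∭_V (∇ · F) dV.

Compute the divergence:
    ∇ · F = ∂F_x/∂x + ∂F_y/∂y + ∂F_z/∂z = 8y^2 + 8z^2 + 8x^2 + 8z^2 + 8x^2 + 8y^2 = 16x^2 + 16y^2 + 16z^2.

In cylindrical coordinates, x = r cos(θ), y = r sin(θ), z = z, dV = r dr dθ dz, with 0 ≤ r ≤ 5, 0 ≤ θ ≤ 2π, 0 ≤ z ≤ 4.

The integrand, after substitution and multiplying by the volume element, becomes (16r^2 + 16z^2) · r, so

    ∭_V (∇·F) dV = ∫_0^{2π} ∫_0^{5} ∫_0^{4} (16r^2 + 16z^2) · r dz dr dθ.

Inner (z from 0 to 4): 64r (r^2 + 16/3).
Middle (r from 0 to 5): 42800/3.
Outer (θ from 0 to 2π): 85600π/3.

Therefore ∯_{∂V} F · n dS = 85600π/3.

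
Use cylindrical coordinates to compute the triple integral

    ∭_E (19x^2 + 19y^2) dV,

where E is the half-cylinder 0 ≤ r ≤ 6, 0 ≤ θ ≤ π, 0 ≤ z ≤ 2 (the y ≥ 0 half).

In cylindrical coordinates, x = r cos(θ), y = r sin(θ), z = z, and dV = r dr dθ dz.

The integrand becomes 19r^2, so

    ∭_E (19x^2 + 19y^2) dV = ∫_{0}^{π} ∫_{0}^{6} ∫_{0}^{2} (19r^2) · r dz dr dθ.

Inner (z): 38r^3.
Middle (r from 0 to 6): 12312.
Outer (θ): 12312π.

Therefore the triple integral equals 12312π.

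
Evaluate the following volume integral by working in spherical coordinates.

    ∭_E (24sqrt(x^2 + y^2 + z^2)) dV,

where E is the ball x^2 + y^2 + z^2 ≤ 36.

In spherical coordinates, x = ρ sin(φ) cos(θ), y = ρ sin(φ) sin(θ), z = ρ cos(φ), and dV = ρ^2 sin(φ) dρ dφ dθ.

The integrand becomes 24ρ, so

    ∭_E (24sqrt(x^2 + y^2 + z^2)) dV = ∫_{0}^{2π} ∫_{0}^{π} ∫_{0}^{6} (24ρ) · ρ^2 sin(φ) dρ dφ dθ.

Inner (ρ): 7776sin(φ).
Middle (φ): 15552.
Outer (θ): 31104π.

Therefore the triple integral equals 31104π.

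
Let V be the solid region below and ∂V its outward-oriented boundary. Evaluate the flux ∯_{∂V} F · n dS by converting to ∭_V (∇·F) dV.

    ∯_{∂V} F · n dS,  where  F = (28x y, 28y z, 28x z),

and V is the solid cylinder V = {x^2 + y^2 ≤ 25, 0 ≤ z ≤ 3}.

By the divergence theorem,

    ∯_{∂V} F · n dS = ∭_V (∇ · F) dV.

Compute the divergence:
    ∇ · F = ∂F_x/∂x + ∂F_y/∂y + ∂F_z/∂z = 28y + 28z + 28x = 28x + 28y + 28z.

In cylindrical coordinates, x = r cos(θ), y = r sin(θ), z = z, dV = r dr dθ dz, with 0 ≤ r ≤ 5, 0 ≤ θ ≤ 2π, 0 ≤ z ≤ 3.

The integrand, after substitution and multiplying by the volume element, becomes (28sqrt(2)r sin(θ + π/4) + 28z) · r, so

    ∭_V (∇·F) dV = ∫_0^{2π} ∫_0^{5} ∫_0^{3} (28sqrt(2)r sin(θ + π/4) + 28z) · r dz dr dθ.

Inner (z from 0 to 3): 42r (2sqrt(2)r sin(θ + π/4) + 3).
Middle (r from 0 to 5): 3500sqrt(2)sin(θ + π/4) + 1575.
Outer (θ from 0 to 2π): 3150π.

Therefore ∯_{∂V} F · n dS = 3150π.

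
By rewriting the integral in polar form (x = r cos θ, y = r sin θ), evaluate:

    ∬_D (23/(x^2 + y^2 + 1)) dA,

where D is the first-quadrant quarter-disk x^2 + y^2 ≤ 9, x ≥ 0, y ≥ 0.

The region D is 0 ≤ r ≤ 3, 0 ≤ θ ≤ π/2 in polar coordinates, where x = r cos(θ), y = r sin(θ), and dA = r dr dθ.

Under the substitution, the integrand becomes 23/(r^2 + 1), so

    ∬_D (23/(x^2 + y^2 + 1)) dA = ∫_{0}^{π/2} ∫_{0}^{3} (23/(r^2 + 1)) · r dr dθ.

Inner integral (in r): ∫_{0}^{3} (23/(r^2 + 1)) · r dr = 23log(10)/2.

Outer integral (in θ): ∫_{0}^{π/2} (23log(10)/2) dθ = 23π log(10)/4.

Therefore ∬_D (23/(x^2 + y^2 + 1)) dA = 23π log(10)/4.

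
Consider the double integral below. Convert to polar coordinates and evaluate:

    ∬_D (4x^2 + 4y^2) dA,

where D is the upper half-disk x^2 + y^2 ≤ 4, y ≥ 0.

The region D is 0 ≤ r ≤ 2, 0 ≤ θ ≤ π in polar coordinates, where x = r cos(θ), y = r sin(θ), and dA = r dr dθ.

Under the substitution, the integrand becomes 4r^2, so

    ∬_D (4x^2 + 4y^2) dA = ∫_{0}^{π} ∫_{0}^{2} (4r^2) · r dr dθ.

Inner integral (in r): ∫_{0}^{2} (4r^2) · r dr = 16.

Outer integral (in θ): ∫_{0}^{π} (16) dθ = 16π.

Therefore ∬_D (4x^2 + 4y^2) dA = 16π.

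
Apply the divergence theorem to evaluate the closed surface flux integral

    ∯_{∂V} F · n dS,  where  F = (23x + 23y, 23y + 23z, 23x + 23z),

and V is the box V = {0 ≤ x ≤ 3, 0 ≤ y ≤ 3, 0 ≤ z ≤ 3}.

By the divergence theorem,

    ∯_{∂V} F · n dS = ∭_V (∇ · F) dV.

Compute the divergence:
    ∇ · F = ∂F_x/∂x + ∂F_y/∂y + ∂F_z/∂z = 23 + 23 + 23 = 69.

V is a rectangular box, so dV = dx dy dz with 0 ≤ x ≤ 3, 0 ≤ y ≤ 3, 0 ≤ z ≤ 3.

Integrate (69) over V as an iterated integral:

    ∭_V (∇·F) dV = ∫_0^{3} ∫_0^{3} ∫_0^{3} (69) dz dy dx.

Inner (z from 0 to 3): 207.
Middle (y from 0 to 3): 621.
Outer (x from 0 to 3): 1863.

Therefore ∯_{∂V} F · n dS = 1863.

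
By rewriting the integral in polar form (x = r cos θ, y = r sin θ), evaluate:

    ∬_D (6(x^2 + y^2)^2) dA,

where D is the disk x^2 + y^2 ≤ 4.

The region D is 0 ≤ r ≤ 2, 0 ≤ θ ≤ 2π in polar coordinates, where x = r cos(θ), y = r sin(θ), and dA = r dr dθ.

Under the substitution, the integrand becomes 6r^4, so

    ∬_D (6(x^2 + y^2)^2) dA = ∫_{0}^{2π} ∫_{0}^{2} (6r^4) · r dr dθ.

Inner integral (in r): ∫_{0}^{2} (6r^4) · r dr = 64.

Outer integral (in θ): ∫_{0}^{2π} (64) dθ = 128π.

Therefore ∬_D (6(x^2 + y^2)^2) dA = 128π.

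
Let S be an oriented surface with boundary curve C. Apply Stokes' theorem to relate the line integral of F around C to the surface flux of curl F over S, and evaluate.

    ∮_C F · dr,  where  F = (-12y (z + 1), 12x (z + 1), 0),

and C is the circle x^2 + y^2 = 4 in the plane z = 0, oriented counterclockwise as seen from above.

Let S be the flat disk x^2 + y^2 ≤ 4 in the plane z = 0, with upward unit normal n̂ = ẑ. By Stokes' theorem,

    ∮_C F · dr = ∬_S (∇ × F) · n̂ dS = ∬_D (curl F)_z dA,

where D is the disk x^2 + y^2 ≤ 4.

Compute the curl of F = (-12y (z + 1), 12x (z + 1), 0):
    (∇ × F)_x = ∂F_z/∂y - ∂F_y/∂z = -12x,
    (∇ × F)_y = ∂F_x/∂z - ∂F_z/∂x = -12y,
    (∇ × F)_z = ∂F_y/∂x - ∂F_x/∂y = 24z + 24.

On z = 0, (curl F)_z = 24.

Convert to polar (x = r cos θ, y = r sin θ, dA = r dr dθ); the integrand becomes 24, so

    ∬_D (curl F)_z dA = ∫_0^{2π} ∫_0^{2} (24) · r dr dθ.

Inner (r from 0 to 2): 48.
Outer (θ from 0 to 2π): 96π.

Therefore ∮_C F · dr = 96π.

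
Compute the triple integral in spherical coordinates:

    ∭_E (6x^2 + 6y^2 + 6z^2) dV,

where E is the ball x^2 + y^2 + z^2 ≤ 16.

In spherical coordinates, x = ρ sin(φ) cos(θ), y = ρ sin(φ) sin(θ), z = ρ cos(φ), and dV = ρ^2 sin(φ) dρ dφ dθ.

The integrand becomes 6ρ^2, so

    ∭_E (6x^2 + 6y^2 + 6z^2) dV = ∫_{0}^{2π} ∫_{0}^{π} ∫_{0}^{4} (6ρ^2) · ρ^2 sin(φ) dρ dφ dθ.

Inner (ρ): 6144sin(φ)/5.
Middle (φ): 12288/5.
Outer (θ): 24576π/5.

Therefore the triple integral equals 24576π/5.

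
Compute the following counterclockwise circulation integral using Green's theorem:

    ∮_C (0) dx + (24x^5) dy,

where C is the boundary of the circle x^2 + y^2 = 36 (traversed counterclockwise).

Green's theorem converts the closed line integral into a double integral over the enclosed region D:

    ∮_C P dx + Q dy = ∬_D (∂Q/∂x - ∂P/∂y) dA.

Here P = 0, Q = 24x^5, so

    ∂Q/∂x = 120x^4,    ∂P/∂y = 0,
    ∂Q/∂x - ∂P/∂y = 120x^4.

D is the region x^2 + y^2 ≤ 36. Evaluating the double integral:

In polar coordinates (x = r cos θ, y = r sin θ, dA = r dr dθ) the integrand becomes 120r^4cos(θ)^4, so

    ∬_D (120x^4) dA = ∫_0^{2π} ∫_0^{6} (120r^4cos(θ)^4) · r dr dθ.

Inner (r from 0 to 6): 933120cos(θ)^4.
Outer (θ from 0 to 2π): 699840π.

Therefore ∮_C P dx + Q dy = 699840π.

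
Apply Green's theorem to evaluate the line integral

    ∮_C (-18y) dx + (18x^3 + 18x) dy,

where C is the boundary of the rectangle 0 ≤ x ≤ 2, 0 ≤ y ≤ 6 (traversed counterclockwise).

Green's theorem converts the closed line integral into a double integral over the enclosed region D:

    ∮_C P dx + Q dy = ∬_D (∂Q/∂x - ∂P/∂y) dA.

Here P = -18y, Q = 18x^3 + 18x, so

    ∂Q/∂x = 54x^2 + 18,    ∂P/∂y = -18,
    ∂Q/∂x - ∂P/∂y = 54x^2 + 36.

D is the region 0 ≤ x ≤ 2, 0 ≤ y ≤ 6. Evaluating the double integral:

    ∬_D (54x^2 + 36) dA = ∫_0^{2} ∫_0^{6} (54x^2 + 36) dy dx.

Inner (y from 0 to 6): 324x^2 + 216.
Outer (x from 0 to 2): 1296.

Therefore ∮_C P dx + Q dy = 1296.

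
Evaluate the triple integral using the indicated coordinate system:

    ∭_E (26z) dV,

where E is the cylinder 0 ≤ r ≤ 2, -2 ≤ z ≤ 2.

In cylindrical coordinates, x = r cos(θ), y = r sin(θ), z = z, and dV = r dr dθ dz.

The integrand becomes 26z, so

    ∭_E (26z) dV = ∫_{0}^{2π} ∫_{0}^{2} ∫_{-2}^{2} (26z) · r dz dr dθ.

Inner (z): 0.
Middle (r from 0 to 2): 0.
Outer (θ): 0.

Therefore the triple integral equals 0.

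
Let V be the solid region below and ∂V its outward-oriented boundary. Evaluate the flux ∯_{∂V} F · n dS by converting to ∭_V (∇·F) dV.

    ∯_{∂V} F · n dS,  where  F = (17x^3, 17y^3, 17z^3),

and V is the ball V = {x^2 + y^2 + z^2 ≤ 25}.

By the divergence theorem,

    ∯_{∂V} F · n dS = ∭_V (∇ · F) dV.

Compute the divergence:
    ∇ · F = ∂F_x/∂x + ∂F_y/∂y + ∂F_z/∂z = 51x^2 + 51y^2 + 51z^2.

In spherical coordinates, x = ρ sin(φ) cos(θ), y = ρ sin(φ) sin(θ), z = ρ cos(φ), dV = ρ^2 sin(φ) dρ dφ dθ, with 0 ≤ ρ ≤ 5, 0 ≤ φ ≤ π, 0 ≤ θ ≤ 2π.

The integrand, after substitution and multiplying by the volume element, becomes (51ρ^2) · ρ^2 sin(φ), so

    ∭_V (∇·F) dV = ∫_0^{2π} ∫_0^{π} ∫_0^{5} (51ρ^2) · ρ^2 sin(φ) dρ dφ dθ.

Inner (ρ from 0 to 5): 31875sin(φ).
Middle (φ from 0 to π): 63750.
Outer (θ from 0 to 2π): 127500π.

Therefore ∯_{∂V} F · n dS = 127500π.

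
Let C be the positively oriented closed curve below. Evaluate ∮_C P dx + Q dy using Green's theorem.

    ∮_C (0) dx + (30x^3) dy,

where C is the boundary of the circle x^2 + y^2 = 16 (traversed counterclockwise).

Green's theorem converts the closed line integral into a double integral over the enclosed region D:

    ∮_C P dx + Q dy = ∬_D (∂Q/∂x - ∂P/∂y) dA.

Here P = 0, Q = 30x^3, so

    ∂Q/∂x = 90x^2,    ∂P/∂y = 0,
    ∂Q/∂x - ∂P/∂y = 90x^2.

D is the region x^2 + y^2 ≤ 16. Evaluating the double integral:

In polar coordinates (x = r cos θ, y = r sin θ, dA = r dr dθ) the integrand becomes 90r^2cos(θ)^2, so

    ∬_D (90x^2) dA = ∫_0^{2π} ∫_0^{4} (90r^2cos(θ)^2) · r dr dθ.

Inner (r from 0 to 4): 5760cos(θ)^2.
Outer (θ from 0 to 2π): 5760π.

Therefore ∮_C P dx + Q dy = 5760π.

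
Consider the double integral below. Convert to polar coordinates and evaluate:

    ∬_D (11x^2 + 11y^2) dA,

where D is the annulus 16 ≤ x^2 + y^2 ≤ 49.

The region D is 4 ≤ r ≤ 7, 0 ≤ θ ≤ 2π in polar coordinates, where x = r cos(θ), y = r sin(θ), and dA = r dr dθ.

Under the substitution, the integrand becomes 11r^2, so

    ∬_D (11x^2 + 11y^2) dA = ∫_{0}^{2π} ∫_{4}^{7} (11r^2) · r dr dθ.

Inner integral (in r): ∫_{4}^{7} (11r^2) · r dr = 23595/4.

Outer integral (in θ): ∫_{0}^{2π} (23595/4) dθ = 23595π/2.

Therefore ∬_D (11x^2 + 11y^2) dA = 23595π/2.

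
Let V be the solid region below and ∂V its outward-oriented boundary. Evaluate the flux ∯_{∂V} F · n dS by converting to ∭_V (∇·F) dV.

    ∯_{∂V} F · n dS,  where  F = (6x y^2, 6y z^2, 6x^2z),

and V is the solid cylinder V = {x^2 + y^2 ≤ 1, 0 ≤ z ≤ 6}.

By the divergence theorem,

    ∯_{∂V} F · n dS = ∭_V (∇ · F) dV.

Compute the divergence:
    ∇ · F = ∂F_x/∂x + ∂F_y/∂y + ∂F_z/∂z = 6y^2 + 6z^2 + 6x^2 = 6x^2 + 6y^2 + 6z^2.

In cylindrical coordinates, x = r cos(θ), y = r sin(θ), z = z, dV = r dr dθ dz, with 0 ≤ r ≤ 1, 0 ≤ θ ≤ 2π, 0 ≤ z ≤ 6.

The integrand, after substitution and multiplying by the volume element, becomes (6r^2 + 6z^2) · r, so

    ∭_V (∇·F) dV = ∫_0^{2π} ∫_0^{1} ∫_0^{6} (6r^2 + 6z^2) · r dz dr dθ.

Inner (z from 0 to 6): 36r (r^2 + 12).
Middle (r from 0 to 1): 225.
Outer (θ from 0 to 2π): 450π.

Therefore ∯_{∂V} F · n dS = 450π.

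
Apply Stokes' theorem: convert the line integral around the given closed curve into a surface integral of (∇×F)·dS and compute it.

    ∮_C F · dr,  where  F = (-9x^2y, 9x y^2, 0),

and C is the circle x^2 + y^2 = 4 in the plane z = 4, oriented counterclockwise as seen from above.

Let S be the flat disk x^2 + y^2 ≤ 4 in the plane z = 4, with upward unit normal n̂ = ẑ. By Stokes' theorem,

    ∮_C F · dr = ∬_S (∇ × F) · n̂ dS = ∬_D (curl F)_z dA,

where D is the disk x^2 + y^2 ≤ 4.

Compute the curl of F = (-9x^2y, 9x y^2, 0):
    (∇ × F)_x = ∂F_z/∂y - ∂F_y/∂z = 0,
    (∇ × F)_y = ∂F_x/∂z - ∂F_z/∂x = 0,
    (∇ × F)_z = ∂F_y/∂x - ∂F_x/∂y = 9x^2 + 9y^2.

On z = 4, (curl F)_z = 9x^2 + 9y^2.

Convert to polar (x = r cos θ, y = r sin θ, dA = r dr dθ); the integrand becomes 9r^2, so

    ∬_D (curl F)_z dA = ∫_0^{2π} ∫_0^{2} (9r^2) · r dr dθ.

Inner (r from 0 to 2): 36.
Outer (θ from 0 to 2π): 72π.

Therefore ∮_C F · dr = 72π.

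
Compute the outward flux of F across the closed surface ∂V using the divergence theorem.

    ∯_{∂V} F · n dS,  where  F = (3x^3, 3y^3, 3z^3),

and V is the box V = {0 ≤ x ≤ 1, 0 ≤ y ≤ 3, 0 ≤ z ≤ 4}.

By the divergence theorem,

    ∯_{∂V} F · n dS = ∭_V (∇ · F) dV.

Compute the divergence:
    ∇ · F = ∂F_x/∂x + ∂F_y/∂y + ∂F_z/∂z = 9x^2 + 9y^2 + 9z^2.

V is a rectangular box, so dV = dx dy dz with 0 ≤ x ≤ 1, 0 ≤ y ≤ 3, 0 ≤ z ≤ 4.

Integrate (9x^2 + 9y^2 + 9z^2) over V as an iterated integral:

    ∭_V (∇·F) dV = ∫_0^{1} ∫_0^{3} ∫_0^{4} (9x^2 + 9y^2 + 9z^2) dz dy dx.

Inner (z from 0 to 4): 36x^2 + 36y^2 + 192.
Middle (y from 0 to 3): 108x^2 + 900.
Outer (x from 0 to 1): 936.

Therefore ∯_{∂V} F · n dS = 936.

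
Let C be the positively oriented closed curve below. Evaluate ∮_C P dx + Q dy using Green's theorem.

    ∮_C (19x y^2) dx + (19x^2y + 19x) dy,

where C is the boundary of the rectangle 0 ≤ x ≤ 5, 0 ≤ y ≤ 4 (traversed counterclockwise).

Green's theorem converts the closed line integral into a double integral over the enclosed region D:

    ∮_C P dx + Q dy = ∬_D (∂Q/∂x - ∂P/∂y) dA.

Here P = 19x y^2, Q = 19x^2y + 19x, so

    ∂Q/∂x = 38x y + 19,    ∂P/∂y = 38x y,
    ∂Q/∂x - ∂P/∂y = 19.

D is the region 0 ≤ x ≤ 5, 0 ≤ y ≤ 4. Evaluating the double integral:

    ∬_D (19) dA = ∫_0^{5} ∫_0^{4} (19) dy dx.

Inner (y from 0 to 4): 76.
Outer (x from 0 to 5): 380.

Therefore ∮_C P dx + Q dy = 380.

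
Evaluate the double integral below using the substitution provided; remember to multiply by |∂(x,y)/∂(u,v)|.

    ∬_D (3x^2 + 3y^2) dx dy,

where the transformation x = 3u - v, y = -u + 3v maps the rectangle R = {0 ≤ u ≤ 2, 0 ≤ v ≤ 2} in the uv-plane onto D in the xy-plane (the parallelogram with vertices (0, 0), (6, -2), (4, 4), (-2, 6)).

Compute the Jacobian determinant of (x, y) with respect to (u, v):

    ∂(x,y)/∂(u,v) = | 3  -1 | = (3)(3) - (-1)(-1) = 8.
                   | -1  3 |

Its absolute value is |J| = 8 (the area scaling factor).

Substituting x = 3u - v, y = -u + 3v into the integrand,

    3x^2 + 3y^2 → 30u^2 - 36u v + 30v^2,

so the integral becomes

    ∬_R (30u^2 - 36u v + 30v^2) · |J| du dv = ∫_0^2 ∫_0^2 (240u^2 - 288u v + 240v^2) dv du.

Inner (v): 480u^2 - 576u + 640.
Outer (u): 1408.

Therefore ∬_D (3x^2 + 3y^2) dx dy = 1408.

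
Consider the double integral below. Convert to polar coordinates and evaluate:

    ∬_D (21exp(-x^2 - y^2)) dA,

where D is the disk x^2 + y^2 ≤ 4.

The region D is 0 ≤ r ≤ 2, 0 ≤ θ ≤ 2π in polar coordinates, where x = r cos(θ), y = r sin(θ), and dA = r dr dθ.

Under the substitution, the integrand becomes 21exp(-r^2), so

    ∬_D (21exp(-x^2 - y^2)) dA = ∫_{0}^{2π} ∫_{0}^{2} (21exp(-r^2)) · r dr dθ.

Inner integral (in r): ∫_{0}^{2} (21exp(-r^2)) · r dr = 21/2 - 21exp(-4)/2.

Outer integral (in θ): ∫_{0}^{2π} (21/2 - 21exp(-4)/2) dθ = -21π exp(-4) + 21π.

Therefore ∬_D (21exp(-x^2 - y^2)) dA = -21π exp(-4) + 21π.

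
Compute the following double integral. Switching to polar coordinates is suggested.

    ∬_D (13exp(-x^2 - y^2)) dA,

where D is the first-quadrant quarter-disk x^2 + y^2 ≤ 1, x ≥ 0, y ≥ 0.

The region D is 0 ≤ r ≤ 1, 0 ≤ θ ≤ π/2 in polar coordinates, where x = r cos(θ), y = r sin(θ), and dA = r dr dθ.

Under the substitution, the integrand becomes 13exp(-r^2), so

    ∬_D (13exp(-x^2 - y^2)) dA = ∫_{0}^{π/2} ∫_{0}^{1} (13exp(-r^2)) · r dr dθ.

Inner integral (in r): ∫_{0}^{1} (13exp(-r^2)) · r dr = 13/2 - 13exp(-1)/2.

Outer integral (in θ): ∫_{0}^{π/2} (13/2 - 13exp(-1)/2) dθ = -13π (1 - e)exp(-1)/4.

Therefore ∬_D (13exp(-x^2 - y^2)) dA = -13π (1 - e)exp(-1)/4.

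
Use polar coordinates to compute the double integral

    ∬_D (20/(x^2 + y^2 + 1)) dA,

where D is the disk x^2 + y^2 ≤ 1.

The region D is 0 ≤ r ≤ 1, 0 ≤ θ ≤ 2π in polar coordinates, where x = r cos(θ), y = r sin(θ), and dA = r dr dθ.

Under the substitution, the integrand becomes 20/(r^2 + 1), so

    ∬_D (20/(x^2 + y^2 + 1)) dA = ∫_{0}^{2π} ∫_{0}^{1} (20/(r^2 + 1)) · r dr dθ.

Inner integral (in r): ∫_{0}^{1} (20/(r^2 + 1)) · r dr = log(1024).

Outer integral (in θ): ∫_{0}^{2π} (log(1024)) dθ = 20π log(2).

Therefore ∬_D (20/(x^2 + y^2 + 1)) dA = 20π log(2).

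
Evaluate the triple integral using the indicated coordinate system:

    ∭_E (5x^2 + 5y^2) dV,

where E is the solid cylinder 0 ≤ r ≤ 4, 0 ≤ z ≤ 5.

In cylindrical coordinates, x = r cos(θ), y = r sin(θ), z = z, and dV = r dr dθ dz.

The integrand becomes 5r^2, so

    ∭_E (5x^2 + 5y^2) dV = ∫_{0}^{2π} ∫_{0}^{4} ∫_{0}^{5} (5r^2) · r dz dr dθ.

Inner (z): 25r^3.
Middle (r from 0 to 4): 1600.
Outer (θ): 3200π.

Therefore the triple integral equals 3200π.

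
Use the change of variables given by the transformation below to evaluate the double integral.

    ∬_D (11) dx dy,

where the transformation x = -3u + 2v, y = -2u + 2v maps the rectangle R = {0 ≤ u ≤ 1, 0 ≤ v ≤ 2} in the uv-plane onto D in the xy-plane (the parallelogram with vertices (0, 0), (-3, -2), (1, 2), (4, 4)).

Compute the Jacobian determinant of (x, y) with respect to (u, v):

    ∂(x,y)/∂(u,v) = | -3  2 | = (-3)(2) - (2)(-2) = -2.
                   | -2  2 |

Its absolute value is |J| = 2 (the area scaling factor).

Substituting x = -3u + 2v, y = -2u + 2v into the integrand,

    11 → 11,

so the integral becomes

    ∬_R (11) · |J| du dv = ∫_0^1 ∫_0^2 (22) dv du.

Inner (v): 44.
Outer (u): 44.

Therefore ∬_D (11) dx dy = 44.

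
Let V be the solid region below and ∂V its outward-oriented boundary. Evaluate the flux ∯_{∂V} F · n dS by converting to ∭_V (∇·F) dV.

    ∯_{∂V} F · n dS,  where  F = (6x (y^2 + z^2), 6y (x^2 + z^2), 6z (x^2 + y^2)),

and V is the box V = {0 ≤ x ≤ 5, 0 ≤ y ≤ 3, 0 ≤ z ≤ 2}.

By the divergence theorem,

    ∯_{∂V} F · n dS = ∭_V (∇ · F) dV.

Compute the divergence:
    ∇ · F = ∂F_x/∂x + ∂F_y/∂y + ∂F_z/∂z = 6y^2 + 6z^2 + 6x^2 + 6z^2 + 6x^2 + 6y^2 = 12x^2 + 12y^2 + 12z^2.

V is a rectangular box, so dV = dx dy dz with 0 ≤ x ≤ 5, 0 ≤ y ≤ 3, 0 ≤ z ≤ 2.

Integrate (12x^2 + 12y^2 + 12z^2) over V as an iterated integral:

    ∭_V (∇·F) dV = ∫_0^{5} ∫_0^{3} ∫_0^{2} (12x^2 + 12y^2 + 12z^2) dz dy dx.

Inner (z from 0 to 2): 24x^2 + 24y^2 + 32.
Middle (y from 0 to 3): 72x^2 + 312.
Outer (x from 0 to 5): 4560.

Therefore ∯_{∂V} F · n dS = 4560.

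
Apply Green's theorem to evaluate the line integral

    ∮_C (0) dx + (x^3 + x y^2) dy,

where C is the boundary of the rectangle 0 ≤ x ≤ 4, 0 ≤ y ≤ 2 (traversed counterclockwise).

Green's theorem converts the closed line integral into a double integral over the enclosed region D:

    ∮_C P dx + Q dy = ∬_D (∂Q/∂x - ∂P/∂y) dA.

Here P = 0, Q = x^3 + x y^2, so

    ∂Q/∂x = 3x^2 + y^2,    ∂P/∂y = 0,
    ∂Q/∂x - ∂P/∂y = 3x^2 + y^2.

D is the region 0 ≤ x ≤ 4, 0 ≤ y ≤ 2. Evaluating the double integral:

    ∬_D (3x^2 + y^2) dA = ∫_0^{4} ∫_0^{2} (3x^2 + y^2) dy dx.

Inner (y from 0 to 2): 6x^2 + 8/3.
Outer (x from 0 to 4): 416/3.

Therefore ∮_C P dx + Q dy = 416/3.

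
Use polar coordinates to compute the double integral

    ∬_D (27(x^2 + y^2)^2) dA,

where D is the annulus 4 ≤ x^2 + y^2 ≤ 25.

The region D is 2 ≤ r ≤ 5, 0 ≤ θ ≤ 2π in polar coordinates, where x = r cos(θ), y = r sin(θ), and dA = r dr dθ.

Under the substitution, the integrand becomes 27r^4, so

    ∬_D (27(x^2 + y^2)^2) dA = ∫_{0}^{2π} ∫_{2}^{5} (27r^4) · r dr dθ.

Inner integral (in r): ∫_{2}^{5} (27r^4) · r dr = 140049/2.

Outer integral (in θ): ∫_{0}^{2π} (140049/2) dθ = 140049π.

Therefore ∬_D (27(x^2 + y^2)^2) dA = 140049π.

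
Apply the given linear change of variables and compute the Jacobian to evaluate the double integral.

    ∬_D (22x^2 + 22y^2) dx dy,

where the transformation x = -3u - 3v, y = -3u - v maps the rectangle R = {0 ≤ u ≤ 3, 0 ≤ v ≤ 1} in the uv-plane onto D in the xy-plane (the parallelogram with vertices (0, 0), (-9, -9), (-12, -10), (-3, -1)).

Compute the Jacobian determinant of (x, y) with respect to (u, v):

    ∂(x,y)/∂(u,v) = | -3  -3 | = (-3)(-1) - (-3)(-3) = -6.
                   | -3  -1 |

Its absolute value is |J| = 6 (the area scaling factor).

Substituting x = -3u - 3v, y = -3u - v into the integrand,

    22x^2 + 22y^2 → 396u^2 + 528u v + 220v^2,

so the integral becomes

    ∬_R (396u^2 + 528u v + 220v^2) · |J| du dv = ∫_0^3 ∫_0^1 (2376u^2 + 3168u v + 1320v^2) dv du.

Inner (v): 2376u^2 + 1584u + 440.
Outer (u): 29832.

Therefore ∬_D (22x^2 + 22y^2) dx dy = 29832.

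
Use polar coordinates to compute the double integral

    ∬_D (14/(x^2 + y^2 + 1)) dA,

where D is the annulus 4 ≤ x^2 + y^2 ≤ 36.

The region D is 2 ≤ r ≤ 6, 0 ≤ θ ≤ 2π in polar coordinates, where x = r cos(θ), y = r sin(θ), and dA = r dr dθ.

Under the substitution, the integrand becomes 14/(r^2 + 1), so

    ∬_D (14/(x^2 + y^2 + 1)) dA = ∫_{0}^{2π} ∫_{2}^{6} (14/(r^2 + 1)) · r dr dθ.

Inner integral (in r): ∫_{2}^{6} (14/(r^2 + 1)) · r dr = log(94931877133/78125).

Outer integral (in θ): ∫_{0}^{2π} (log(94931877133/78125)) dθ = log((94931877133/78125)^(2π)).

Therefore ∬_D (14/(x^2 + y^2 + 1)) dA = log((94931877133/78125)^(2π)).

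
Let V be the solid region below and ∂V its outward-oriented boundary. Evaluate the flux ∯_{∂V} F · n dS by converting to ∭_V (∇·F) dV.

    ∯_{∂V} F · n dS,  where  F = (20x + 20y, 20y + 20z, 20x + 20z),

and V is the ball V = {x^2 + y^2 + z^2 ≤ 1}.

By the divergence theorem,

    ∯_{∂V} F · n dS = ∭_V (∇ · F) dV.

Compute the divergence:
    ∇ · F = ∂F_x/∂x + ∂F_y/∂y + ∂F_z/∂z = 20 + 20 + 20 = 60.

In spherical coordinates, x = ρ sin(φ) cos(θ), y = ρ sin(φ) sin(θ), z = ρ cos(φ), dV = ρ^2 sin(φ) dρ dφ dθ, with 0 ≤ ρ ≤ 1, 0 ≤ φ ≤ π, 0 ≤ θ ≤ 2π.

The integrand, after substitution and multiplying by the volume element, becomes (60) · ρ^2 sin(φ), so

    ∭_V (∇·F) dV = ∫_0^{2π} ∫_0^{π} ∫_0^{1} (60) · ρ^2 sin(φ) dρ dφ dθ.

Inner (ρ from 0 to 1): 20sin(φ).
Middle (φ from 0 to π): 40.
Outer (θ from 0 to 2π): 80π.

Therefore ∯_{∂V} F · n dS = 80π.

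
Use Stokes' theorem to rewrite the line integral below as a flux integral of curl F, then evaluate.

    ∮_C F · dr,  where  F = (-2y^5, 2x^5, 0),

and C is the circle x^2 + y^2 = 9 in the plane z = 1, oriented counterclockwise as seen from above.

Let S be the flat disk x^2 + y^2 ≤ 9 in the plane z = 1, with upward unit normal n̂ = ẑ. By Stokes' theorem,

    ∮_C F · dr = ∬_S (∇ × F) · n̂ dS = ∬_D (curl F)_z dA,

where D is the disk x^2 + y^2 ≤ 9.

Compute the curl of F = (-2y^5, 2x^5, 0):
    (∇ × F)_x = ∂F_z/∂y - ∂F_y/∂z = 0,
    (∇ × F)_y = ∂F_x/∂z - ∂F_z/∂x = 0,
    (∇ × F)_z = ∂F_y/∂x - ∂F_x/∂y = 10x^4 + 10y^4.

On z = 1, (curl F)_z = 10x^4 + 10y^4.

Convert to polar (x = r cos θ, y = r sin θ, dA = r dr dθ); the integrand becomes 10r^4(sin(θ)^4 + cos(θ)^4), so

    ∬_D (curl F)_z dA = ∫_0^{2π} ∫_0^{3} (10r^4(sin(θ)^4 + cos(θ)^4)) · r dr dθ.

Inner (r from 0 to 3): 1215sin(θ)^4 + 1215cos(θ)^4.
Outer (θ from 0 to 2π): 3645π/2.

Therefore ∮_C F · dr = 3645π/2.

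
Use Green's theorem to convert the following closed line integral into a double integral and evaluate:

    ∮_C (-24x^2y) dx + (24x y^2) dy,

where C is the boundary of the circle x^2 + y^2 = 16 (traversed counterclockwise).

Green's theorem converts the closed line integral into a double integral over the enclosed region D:

    ∮_C P dx + Q dy = ∬_D (∂Q/∂x - ∂P/∂y) dA.

Here P = -24x^2y, Q = 24x y^2, so

    ∂Q/∂x = 24y^2,    ∂P/∂y = -24x^2,
    ∂Q/∂x - ∂P/∂y = 24x^2 + 24y^2.

D is the region x^2 + y^2 ≤ 16. Evaluating the double integral:

In polar coordinates (x = r cos θ, y = r sin θ, dA = r dr dθ) the integrand becomes 24r^2, so

    ∬_D (24x^2 + 24y^2) dA = ∫_0^{2π} ∫_0^{4} (24r^2) · r dr dθ.

Inner (r from 0 to 4): 1536.
Outer (θ from 0 to 2π): 3072π.

Therefore ∮_C P dx + Q dy = 3072π.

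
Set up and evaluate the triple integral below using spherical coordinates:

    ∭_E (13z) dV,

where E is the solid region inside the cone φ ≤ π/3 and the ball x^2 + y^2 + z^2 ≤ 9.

In spherical coordinates, x = ρ sin(φ) cos(θ), y = ρ sin(φ) sin(θ), z = ρ cos(φ), and dV = ρ^2 sin(φ) dρ dφ dθ.

The integrand becomes 13ρ cos(φ), so

    ∭_E (13z) dV = ∫_{0}^{2π} ∫_{0}^{π/3} ∫_{0}^{3} (13ρ cos(φ)) · ρ^2 sin(φ) dρ dφ dθ.

Inner (ρ): 1053sin(2φ)/8.
Middle (φ): 3159/32.
Outer (θ): 3159π/16.

Therefore the triple integral equals 3159π/16.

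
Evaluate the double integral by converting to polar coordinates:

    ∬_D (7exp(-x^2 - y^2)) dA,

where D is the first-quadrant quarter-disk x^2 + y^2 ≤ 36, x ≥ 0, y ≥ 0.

The region D is 0 ≤ r ≤ 6, 0 ≤ θ ≤ π/2 in polar coordinates, where x = r cos(θ), y = r sin(θ), and dA = r dr dθ.

Under the substitution, the integrand becomes 7exp(-r^2), so

    ∬_D (7exp(-x^2 - y^2)) dA = ∫_{0}^{π/2} ∫_{0}^{6} (7exp(-r^2)) · r dr dθ.

Inner integral (in r): ∫_{0}^{6} (7exp(-r^2)) · r dr = 7/2 - 7exp(-36)/2.

Outer integral (in θ): ∫_{0}^{π/2} (7/2 - 7exp(-36)/2) dθ = -7π (1 - exp(36))exp(-36)/4.

Therefore ∬_D (7exp(-x^2 - y^2)) dA = -7π (1 - exp(36))exp(-36)/4.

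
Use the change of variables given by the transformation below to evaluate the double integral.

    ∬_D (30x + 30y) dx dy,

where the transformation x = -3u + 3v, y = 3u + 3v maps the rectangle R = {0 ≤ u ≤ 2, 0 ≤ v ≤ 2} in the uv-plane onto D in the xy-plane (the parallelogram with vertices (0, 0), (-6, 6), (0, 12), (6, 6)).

Compute the Jacobian determinant of (x, y) with respect to (u, v):

    ∂(x,y)/∂(u,v) = | -3  3 | = (-3)(3) - (3)(3) = -18.
                   | 3  3 |

Its absolute value is |J| = 18 (the area scaling factor).

Substituting x = -3u + 3v, y = 3u + 3v into the integrand,

    30x + 30y → 180v,

so the integral becomes

    ∬_R (180v) · |J| du dv = ∫_0^2 ∫_0^2 (3240v) dv du.

Inner (v): 6480.
Outer (u): 12960.

Therefore ∬_D (30x + 30y) dx dy = 12960.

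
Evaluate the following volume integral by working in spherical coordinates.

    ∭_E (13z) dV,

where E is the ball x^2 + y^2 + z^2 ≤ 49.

In spherical coordinates, x = ρ sin(φ) cos(θ), y = ρ sin(φ) sin(θ), z = ρ cos(φ), and dV = ρ^2 sin(φ) dρ dφ dθ.

The integrand becomes 13ρ cos(φ), so

    ∭_E (13z) dV = ∫_{0}^{2π} ∫_{0}^{π} ∫_{0}^{7} (13ρ cos(φ)) · ρ^2 sin(φ) dρ dφ dθ.

Inner (ρ): 31213sin(2φ)/8.
Middle (φ): 0.
Outer (θ): 0.

Therefore the triple integral equals 0.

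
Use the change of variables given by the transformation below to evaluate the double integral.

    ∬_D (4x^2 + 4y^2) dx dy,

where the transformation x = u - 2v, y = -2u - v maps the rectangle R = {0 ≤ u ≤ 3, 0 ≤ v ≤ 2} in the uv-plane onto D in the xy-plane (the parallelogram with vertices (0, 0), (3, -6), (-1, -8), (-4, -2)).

Compute the Jacobian determinant of (x, y) with respect to (u, v):

    ∂(x,y)/∂(u,v) = | 1  -2 | = (1)(-1) - (-2)(-2) = -5.
                   | -2  -1 |

Its absolute value is |J| = 5 (the area scaling factor).

Substituting x = u - 2v, y = -2u - v into the integrand,

    4x^2 + 4y^2 → 20u^2 + 20v^2,

so the integral becomes

    ∬_R (20u^2 + 20v^2) · |J| du dv = ∫_0^3 ∫_0^2 (100u^2 + 100v^2) dv du.

Inner (v): 200u^2 + 800/3.
Outer (u): 2600.

Therefore ∬_D (4x^2 + 4y^2) dx dy = 2600.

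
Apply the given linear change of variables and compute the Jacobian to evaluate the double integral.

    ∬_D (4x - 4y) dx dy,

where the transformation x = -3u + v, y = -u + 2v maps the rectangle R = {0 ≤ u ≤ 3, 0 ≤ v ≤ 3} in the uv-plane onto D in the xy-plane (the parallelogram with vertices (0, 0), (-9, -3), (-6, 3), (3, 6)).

Compute the Jacobian determinant of (x, y) with respect to (u, v):

    ∂(x,y)/∂(u,v) = | -3  1 | = (-3)(2) - (1)(-1) = -5.
                   | -1  2 |

Its absolute value is |J| = 5 (the area scaling factor).

Substituting x = -3u + v, y = -u + 2v into the integrand,

    4x - 4y → -8u - 4v,

so the integral becomes

    ∬_R (-8u - 4v) · |J| du dv = ∫_0^3 ∫_0^3 (-40u - 20v) dv du.

Inner (v): -120u - 90.
Outer (u): -810.

Therefore ∬_D (4x - 4y) dx dy = -810.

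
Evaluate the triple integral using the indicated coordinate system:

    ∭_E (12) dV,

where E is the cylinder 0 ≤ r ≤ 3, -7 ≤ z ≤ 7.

In cylindrical coordinates, x = r cos(θ), y = r sin(θ), z = z, and dV = r dr dθ dz.

The integrand becomes 12, so

    ∭_E (12) dV = ∫_{0}^{2π} ∫_{0}^{3} ∫_{-7}^{7} (12) · r dz dr dθ.

Inner (z): 168r.
Middle (r from 0 to 3): 756.
Outer (θ): 1512π.

Therefore the triple integral equals 1512π.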